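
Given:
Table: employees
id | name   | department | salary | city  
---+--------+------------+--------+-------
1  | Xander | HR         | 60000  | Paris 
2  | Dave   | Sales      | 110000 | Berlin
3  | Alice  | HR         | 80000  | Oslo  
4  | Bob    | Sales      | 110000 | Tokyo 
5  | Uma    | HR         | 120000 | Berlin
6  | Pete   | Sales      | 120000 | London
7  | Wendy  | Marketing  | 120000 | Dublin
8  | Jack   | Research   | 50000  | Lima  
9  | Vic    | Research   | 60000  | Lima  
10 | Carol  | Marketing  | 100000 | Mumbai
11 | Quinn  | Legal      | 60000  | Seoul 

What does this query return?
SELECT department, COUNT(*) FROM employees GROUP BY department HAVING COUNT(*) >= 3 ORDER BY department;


Groups with count >= 3:
  HR: 3 -> PASS
  Sales: 3 -> PASS
  Legal: 1 -> filtered out
  Marketing: 2 -> filtered out
  Research: 2 -> filtered out


2 groups:
HR, 3
Sales, 3


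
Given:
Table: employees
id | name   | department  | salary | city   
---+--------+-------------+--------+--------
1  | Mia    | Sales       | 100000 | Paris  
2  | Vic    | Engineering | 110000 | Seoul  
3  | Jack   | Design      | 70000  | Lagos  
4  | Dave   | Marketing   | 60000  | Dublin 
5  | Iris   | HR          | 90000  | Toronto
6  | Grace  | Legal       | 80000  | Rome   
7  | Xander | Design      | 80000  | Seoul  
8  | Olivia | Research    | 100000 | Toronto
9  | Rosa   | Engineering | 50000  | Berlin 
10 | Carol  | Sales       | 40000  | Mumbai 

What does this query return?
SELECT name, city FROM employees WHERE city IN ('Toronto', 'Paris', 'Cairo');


Filtering: city IN ('Toronto', 'Paris', 'Cairo')
Matching: 3 rows

3 rows:
Mia, Paris
Iris, Toronto
Olivia, Toronto


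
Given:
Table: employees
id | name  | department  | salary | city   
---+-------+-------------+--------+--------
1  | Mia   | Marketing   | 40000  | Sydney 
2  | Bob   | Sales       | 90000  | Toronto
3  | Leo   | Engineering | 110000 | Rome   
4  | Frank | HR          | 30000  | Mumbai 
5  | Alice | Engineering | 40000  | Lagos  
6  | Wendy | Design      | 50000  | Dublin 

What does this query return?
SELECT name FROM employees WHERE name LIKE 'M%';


LIKE 'M%' matches names starting with 'M'
Matching: 1

1 rows:
Mia


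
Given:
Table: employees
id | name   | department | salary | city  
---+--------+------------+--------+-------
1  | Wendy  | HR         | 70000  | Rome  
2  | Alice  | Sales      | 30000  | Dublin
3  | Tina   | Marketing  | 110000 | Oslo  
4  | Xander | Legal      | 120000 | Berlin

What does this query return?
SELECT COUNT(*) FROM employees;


COUNT(*) counts all rows

4


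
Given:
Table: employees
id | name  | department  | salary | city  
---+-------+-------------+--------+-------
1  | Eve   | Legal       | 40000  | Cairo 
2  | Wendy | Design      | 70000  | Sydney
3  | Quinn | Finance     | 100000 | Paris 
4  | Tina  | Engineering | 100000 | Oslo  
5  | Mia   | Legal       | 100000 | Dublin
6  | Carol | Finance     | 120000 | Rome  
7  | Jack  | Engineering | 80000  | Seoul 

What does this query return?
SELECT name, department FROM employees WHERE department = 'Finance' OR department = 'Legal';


Filtering: department = 'Finance' OR 'Legal'
Matching: 4 rows

4 rows:
Eve, Legal
Quinn, Finance
Mia, Legal
Carol, Finance


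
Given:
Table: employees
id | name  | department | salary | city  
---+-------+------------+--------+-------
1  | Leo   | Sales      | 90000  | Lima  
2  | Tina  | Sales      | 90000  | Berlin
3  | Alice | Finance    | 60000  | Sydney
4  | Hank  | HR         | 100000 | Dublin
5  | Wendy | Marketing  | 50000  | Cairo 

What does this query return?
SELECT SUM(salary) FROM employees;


SUM(salary) = 90000 + 90000 + 60000 + 100000 + 50000 = 390000

390000


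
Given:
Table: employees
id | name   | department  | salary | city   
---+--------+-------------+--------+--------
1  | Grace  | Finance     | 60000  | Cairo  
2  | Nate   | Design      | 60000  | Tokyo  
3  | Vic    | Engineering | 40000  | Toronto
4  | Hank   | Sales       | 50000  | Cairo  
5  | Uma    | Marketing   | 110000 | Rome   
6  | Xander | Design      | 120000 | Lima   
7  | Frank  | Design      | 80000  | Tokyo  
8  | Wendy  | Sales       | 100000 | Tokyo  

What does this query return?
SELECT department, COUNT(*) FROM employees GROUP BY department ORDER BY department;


Assigning each row to its department group:
  Grace -> Finance
  Nate -> Design
  Vic -> Engineering
  Hank -> Sales
  Uma -> Marketing
  Xander -> Design
  Frank -> Design
  Wendy -> Sales


5 groups:
Design, 3
Engineering, 1
Finance, 1
Marketing, 1
Sales, 2


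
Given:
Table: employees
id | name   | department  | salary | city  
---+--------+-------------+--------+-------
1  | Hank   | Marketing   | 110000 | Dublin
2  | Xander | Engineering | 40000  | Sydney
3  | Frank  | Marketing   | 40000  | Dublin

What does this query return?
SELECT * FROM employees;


SELECT * returns all 3 rows with all columns

3 rows:
1, Hank, Marketing, 110000, Dublin
2, Xander, Engineering, 40000, Sydney
3, Frank, Marketing, 40000, Dublin


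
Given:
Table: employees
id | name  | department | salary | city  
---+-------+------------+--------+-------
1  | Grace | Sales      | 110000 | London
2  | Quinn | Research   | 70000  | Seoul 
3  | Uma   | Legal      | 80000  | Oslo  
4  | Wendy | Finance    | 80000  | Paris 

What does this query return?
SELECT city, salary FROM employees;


Projecting columns: city, salary

4 rows:
London, 110000
Seoul, 70000
Oslo, 80000
Paris, 80000


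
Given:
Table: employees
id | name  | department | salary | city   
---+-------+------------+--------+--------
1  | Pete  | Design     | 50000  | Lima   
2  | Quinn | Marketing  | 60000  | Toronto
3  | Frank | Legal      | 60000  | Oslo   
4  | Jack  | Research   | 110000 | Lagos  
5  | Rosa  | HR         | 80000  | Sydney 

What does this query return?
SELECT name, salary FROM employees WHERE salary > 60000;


Filtering: salary > 60000
Matching: 2 rows

2 rows:
Jack, 110000
Rosa, 80000


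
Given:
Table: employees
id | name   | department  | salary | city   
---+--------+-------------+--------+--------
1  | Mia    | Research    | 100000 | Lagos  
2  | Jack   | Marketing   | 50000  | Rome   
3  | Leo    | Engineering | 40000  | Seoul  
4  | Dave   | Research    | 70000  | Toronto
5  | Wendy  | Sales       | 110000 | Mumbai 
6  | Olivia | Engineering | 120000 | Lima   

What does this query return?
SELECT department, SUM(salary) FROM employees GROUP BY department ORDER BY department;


Summing salary within each department:
  Engineering: 40000 + 120000 = 160000
  Marketing: 50000 = 50000
  Research: 100000 + 70000 = 170000
  Sales: 110000 = 110000


4 groups:
Engineering, 160000
Marketing, 50000
Research, 170000
Sales, 110000


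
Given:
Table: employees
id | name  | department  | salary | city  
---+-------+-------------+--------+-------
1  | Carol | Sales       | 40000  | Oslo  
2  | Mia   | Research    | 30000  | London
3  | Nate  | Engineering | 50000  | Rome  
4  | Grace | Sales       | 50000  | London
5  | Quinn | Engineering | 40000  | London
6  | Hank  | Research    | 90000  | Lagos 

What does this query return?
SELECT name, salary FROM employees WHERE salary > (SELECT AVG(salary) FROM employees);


Subquery: AVG(salary) = 50000.0
Filtering: salary > 50000.0
  Hank (90000) -> MATCH


1 rows:
Hank, 90000


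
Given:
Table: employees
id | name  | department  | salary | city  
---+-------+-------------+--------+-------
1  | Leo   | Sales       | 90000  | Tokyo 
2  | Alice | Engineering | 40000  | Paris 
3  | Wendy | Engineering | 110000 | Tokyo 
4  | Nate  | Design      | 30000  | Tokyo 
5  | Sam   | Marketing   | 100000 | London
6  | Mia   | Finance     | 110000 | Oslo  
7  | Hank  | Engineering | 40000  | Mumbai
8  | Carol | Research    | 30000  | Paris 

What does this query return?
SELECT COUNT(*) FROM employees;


COUNT(*) counts all rows

8


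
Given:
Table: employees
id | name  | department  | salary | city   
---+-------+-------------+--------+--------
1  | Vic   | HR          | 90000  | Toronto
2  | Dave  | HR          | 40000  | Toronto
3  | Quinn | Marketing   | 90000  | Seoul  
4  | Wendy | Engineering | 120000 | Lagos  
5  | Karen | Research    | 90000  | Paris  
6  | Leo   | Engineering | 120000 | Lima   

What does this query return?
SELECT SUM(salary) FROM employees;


SUM(salary) = 90000 + 40000 + 90000 + 120000 + 90000 + 120000 = 550000

550000


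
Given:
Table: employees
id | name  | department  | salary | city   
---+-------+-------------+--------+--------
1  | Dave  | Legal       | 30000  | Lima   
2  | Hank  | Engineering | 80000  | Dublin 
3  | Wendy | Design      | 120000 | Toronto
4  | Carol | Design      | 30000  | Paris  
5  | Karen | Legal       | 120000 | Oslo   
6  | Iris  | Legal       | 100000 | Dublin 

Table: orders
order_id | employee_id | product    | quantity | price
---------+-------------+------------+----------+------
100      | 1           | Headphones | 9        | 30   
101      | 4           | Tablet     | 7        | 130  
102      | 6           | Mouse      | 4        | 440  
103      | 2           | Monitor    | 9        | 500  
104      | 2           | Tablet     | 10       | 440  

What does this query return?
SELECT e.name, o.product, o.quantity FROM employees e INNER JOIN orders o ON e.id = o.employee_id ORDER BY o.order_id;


Joining employees.id = orders.employee_id:
  employee Dave (id=1) -> order Headphones
  employee Carol (id=4) -> order Tablet
  employee Iris (id=6) -> order Mouse
  employee Hank (id=2) -> order Monitor
  employee Hank (id=2) -> order Tablet


5 rows:
Dave, Headphones, 9
Carol, Tablet, 7
Iris, Mouse, 4
Hank, Monitor, 9
Hank, Tablet, 10


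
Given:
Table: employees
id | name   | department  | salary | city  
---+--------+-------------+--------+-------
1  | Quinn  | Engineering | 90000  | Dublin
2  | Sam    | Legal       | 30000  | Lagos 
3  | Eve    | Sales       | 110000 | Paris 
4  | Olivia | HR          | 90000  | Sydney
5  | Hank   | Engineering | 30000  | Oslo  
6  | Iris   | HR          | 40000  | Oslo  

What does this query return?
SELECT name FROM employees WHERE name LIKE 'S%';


LIKE 'S%' matches names starting with 'S'
Matching: 1

1 rows:
Sam


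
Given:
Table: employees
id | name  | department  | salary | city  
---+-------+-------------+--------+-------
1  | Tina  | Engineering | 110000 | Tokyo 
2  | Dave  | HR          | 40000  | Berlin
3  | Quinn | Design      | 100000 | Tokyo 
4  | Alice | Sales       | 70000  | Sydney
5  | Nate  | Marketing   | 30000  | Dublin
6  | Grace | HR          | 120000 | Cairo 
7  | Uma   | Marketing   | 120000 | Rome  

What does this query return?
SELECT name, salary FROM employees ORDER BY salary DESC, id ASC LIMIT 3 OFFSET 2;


Sort by salary DESC (id ASC tiebreak), then skip 2 and take 3
Rows 3 through 5

3 rows:
Tina, 110000
Quinn, 100000
Alice, 70000


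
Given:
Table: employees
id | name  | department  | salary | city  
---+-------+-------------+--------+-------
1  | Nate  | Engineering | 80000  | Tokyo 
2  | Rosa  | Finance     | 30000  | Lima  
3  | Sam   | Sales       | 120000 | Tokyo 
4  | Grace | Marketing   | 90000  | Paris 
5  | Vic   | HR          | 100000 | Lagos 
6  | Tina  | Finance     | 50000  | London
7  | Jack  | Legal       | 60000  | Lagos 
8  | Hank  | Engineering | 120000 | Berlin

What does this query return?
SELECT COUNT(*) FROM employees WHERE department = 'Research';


Counting rows where department = 'Research'


0


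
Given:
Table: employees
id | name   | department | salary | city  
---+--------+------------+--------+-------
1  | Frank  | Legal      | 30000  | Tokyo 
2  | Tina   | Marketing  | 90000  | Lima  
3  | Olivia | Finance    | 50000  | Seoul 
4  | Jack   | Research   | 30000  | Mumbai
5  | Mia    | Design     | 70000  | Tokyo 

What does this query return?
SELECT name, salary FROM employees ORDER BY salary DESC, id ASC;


Sorting by salary DESC, then id ASC for ties

5 rows:
Tina, 90000
Mia, 70000
Olivia, 50000
Frank, 30000
Jack, 30000


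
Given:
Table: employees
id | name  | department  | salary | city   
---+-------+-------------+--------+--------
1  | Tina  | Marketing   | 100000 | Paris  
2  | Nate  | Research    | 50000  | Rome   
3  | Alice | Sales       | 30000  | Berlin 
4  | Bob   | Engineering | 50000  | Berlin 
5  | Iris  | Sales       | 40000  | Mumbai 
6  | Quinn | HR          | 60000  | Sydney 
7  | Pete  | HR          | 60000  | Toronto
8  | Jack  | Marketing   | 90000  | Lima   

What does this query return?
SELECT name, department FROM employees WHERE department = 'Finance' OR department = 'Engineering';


Filtering: department = 'Finance' OR 'Engineering'
Matching: 1 rows

1 rows:
Bob, Engineering


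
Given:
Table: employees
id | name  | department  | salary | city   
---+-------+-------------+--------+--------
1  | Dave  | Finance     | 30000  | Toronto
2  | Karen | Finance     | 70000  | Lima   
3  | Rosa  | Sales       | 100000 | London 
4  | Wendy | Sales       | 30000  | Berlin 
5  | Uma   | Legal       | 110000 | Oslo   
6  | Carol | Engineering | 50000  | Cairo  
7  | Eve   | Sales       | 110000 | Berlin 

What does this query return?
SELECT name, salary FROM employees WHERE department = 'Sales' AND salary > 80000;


Filtering: department = 'Sales' AND salary > 80000
Matching: 2 rows

2 rows:
Rosa, 100000
Eve, 110000


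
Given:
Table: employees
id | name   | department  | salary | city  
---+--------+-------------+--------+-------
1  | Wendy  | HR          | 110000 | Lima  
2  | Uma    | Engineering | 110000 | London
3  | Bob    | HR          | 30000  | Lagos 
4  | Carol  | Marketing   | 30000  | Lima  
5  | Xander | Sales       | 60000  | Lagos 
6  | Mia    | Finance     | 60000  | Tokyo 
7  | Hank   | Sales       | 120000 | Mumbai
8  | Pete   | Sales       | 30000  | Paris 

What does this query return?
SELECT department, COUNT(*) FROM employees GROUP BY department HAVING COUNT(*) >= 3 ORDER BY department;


Groups with count >= 3:
  Sales: 3 -> PASS
  Engineering: 1 -> filtered out
  Finance: 1 -> filtered out
  HR: 2 -> filtered out
  Marketing: 1 -> filtered out


1 groups:
Sales, 3


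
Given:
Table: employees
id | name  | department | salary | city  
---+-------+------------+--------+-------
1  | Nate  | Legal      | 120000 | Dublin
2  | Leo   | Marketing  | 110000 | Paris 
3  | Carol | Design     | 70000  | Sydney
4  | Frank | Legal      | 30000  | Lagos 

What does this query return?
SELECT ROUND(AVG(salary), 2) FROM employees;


SUM(salary) = 330000
COUNT = 4
ROUND(AVG, 2) = ROUND(330000 / 4, 2) = 82500.0

82500.0


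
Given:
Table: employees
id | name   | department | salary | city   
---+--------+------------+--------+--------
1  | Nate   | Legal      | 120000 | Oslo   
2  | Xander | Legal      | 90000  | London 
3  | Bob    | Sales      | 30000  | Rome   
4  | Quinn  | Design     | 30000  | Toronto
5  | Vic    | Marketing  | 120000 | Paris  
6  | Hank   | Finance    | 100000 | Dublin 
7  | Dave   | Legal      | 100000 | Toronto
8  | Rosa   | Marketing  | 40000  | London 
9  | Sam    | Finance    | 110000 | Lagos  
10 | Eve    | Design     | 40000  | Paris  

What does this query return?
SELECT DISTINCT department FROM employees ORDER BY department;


All 'department' values (row order): Legal, Legal, Sales, Design, Marketing, Finance, Legal, Marketing, Finance, Design
Removing duplicates leaves 5 unique value(s).

5 values:
Design
Finance
Legal
Marketing
Sales


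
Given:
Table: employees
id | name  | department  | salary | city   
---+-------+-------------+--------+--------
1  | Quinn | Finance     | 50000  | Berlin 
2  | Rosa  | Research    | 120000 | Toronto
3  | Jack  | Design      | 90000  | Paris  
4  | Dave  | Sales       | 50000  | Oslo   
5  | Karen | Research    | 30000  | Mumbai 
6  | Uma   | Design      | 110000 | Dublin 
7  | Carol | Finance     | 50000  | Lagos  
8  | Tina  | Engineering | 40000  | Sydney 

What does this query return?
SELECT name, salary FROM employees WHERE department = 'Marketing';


Filtering: department = 'Marketing'
Matching rows: 0

Empty result set (0 rows)


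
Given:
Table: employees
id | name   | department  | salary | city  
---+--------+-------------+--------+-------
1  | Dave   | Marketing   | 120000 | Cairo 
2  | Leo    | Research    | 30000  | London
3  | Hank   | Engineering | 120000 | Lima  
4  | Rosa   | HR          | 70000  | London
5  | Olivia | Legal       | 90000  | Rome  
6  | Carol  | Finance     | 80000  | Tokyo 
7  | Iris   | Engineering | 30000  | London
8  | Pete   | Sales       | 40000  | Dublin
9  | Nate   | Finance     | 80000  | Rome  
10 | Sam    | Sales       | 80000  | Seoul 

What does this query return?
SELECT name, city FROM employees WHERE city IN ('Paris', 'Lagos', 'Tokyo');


Filtering: city IN ('Paris', 'Lagos', 'Tokyo')
Matching: 1 rows

1 rows:
Carol, Tokyo


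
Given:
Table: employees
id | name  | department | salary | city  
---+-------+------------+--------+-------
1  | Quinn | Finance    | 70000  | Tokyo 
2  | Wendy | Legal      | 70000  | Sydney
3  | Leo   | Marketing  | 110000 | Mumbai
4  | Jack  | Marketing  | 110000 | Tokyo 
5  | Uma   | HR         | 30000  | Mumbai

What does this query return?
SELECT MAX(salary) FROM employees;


Salaries: 70000, 70000, 110000, 110000, 30000
MAX = 110000

110000


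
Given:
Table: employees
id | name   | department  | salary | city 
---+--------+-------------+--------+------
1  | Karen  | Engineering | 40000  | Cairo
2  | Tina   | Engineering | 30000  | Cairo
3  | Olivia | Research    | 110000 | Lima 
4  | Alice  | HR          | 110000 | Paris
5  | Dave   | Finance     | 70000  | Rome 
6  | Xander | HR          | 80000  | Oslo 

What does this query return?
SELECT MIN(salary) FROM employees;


Salaries: 40000, 30000, 110000, 110000, 70000, 80000
MIN = 30000

30000


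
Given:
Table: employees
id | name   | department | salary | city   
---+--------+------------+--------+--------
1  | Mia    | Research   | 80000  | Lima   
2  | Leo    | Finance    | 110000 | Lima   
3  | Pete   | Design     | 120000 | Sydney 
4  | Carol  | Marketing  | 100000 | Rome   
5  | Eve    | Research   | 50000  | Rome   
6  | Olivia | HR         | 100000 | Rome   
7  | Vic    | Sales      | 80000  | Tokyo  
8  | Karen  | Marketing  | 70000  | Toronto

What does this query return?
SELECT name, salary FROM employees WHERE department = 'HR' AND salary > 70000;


Filtering: department = 'HR' AND salary > 70000
Matching: 1 rows

1 rows:
Olivia, 100000


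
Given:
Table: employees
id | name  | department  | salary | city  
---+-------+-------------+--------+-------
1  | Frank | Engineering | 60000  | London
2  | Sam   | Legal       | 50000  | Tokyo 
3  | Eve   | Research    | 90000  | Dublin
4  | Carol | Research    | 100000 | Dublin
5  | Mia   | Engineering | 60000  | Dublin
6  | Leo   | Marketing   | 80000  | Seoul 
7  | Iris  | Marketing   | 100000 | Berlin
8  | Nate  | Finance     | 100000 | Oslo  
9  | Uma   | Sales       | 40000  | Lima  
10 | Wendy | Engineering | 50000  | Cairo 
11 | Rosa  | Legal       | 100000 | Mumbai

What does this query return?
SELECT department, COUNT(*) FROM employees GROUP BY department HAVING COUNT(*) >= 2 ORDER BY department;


Groups with count >= 2:
  Engineering: 3 -> PASS
  Legal: 2 -> PASS
  Marketing: 2 -> PASS
  Research: 2 -> PASS
  Finance: 1 -> filtered out
  Sales: 1 -> filtered out


4 groups:
Engineering, 3
Legal, 2
Marketing, 2
Research, 2


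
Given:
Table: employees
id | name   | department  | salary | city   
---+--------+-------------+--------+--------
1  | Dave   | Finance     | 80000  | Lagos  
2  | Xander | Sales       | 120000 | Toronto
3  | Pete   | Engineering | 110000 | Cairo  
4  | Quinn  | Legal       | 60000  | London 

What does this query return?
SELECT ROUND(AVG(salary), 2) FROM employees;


SUM(salary) = 370000
COUNT = 4
ROUND(AVG, 2) = ROUND(370000 / 4, 2) = 92500.0

92500.0


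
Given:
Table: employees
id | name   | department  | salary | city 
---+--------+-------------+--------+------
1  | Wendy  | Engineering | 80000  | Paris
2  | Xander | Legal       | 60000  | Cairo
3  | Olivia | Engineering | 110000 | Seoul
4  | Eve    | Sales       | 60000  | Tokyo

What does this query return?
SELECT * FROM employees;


SELECT * returns all 4 rows with all columns

4 rows:
1, Wendy, Engineering, 80000, Paris
2, Xander, Legal, 60000, Cairo
3, Olivia, Engineering, 110000, Seoul
4, Eve, Sales, 60000, Tokyo


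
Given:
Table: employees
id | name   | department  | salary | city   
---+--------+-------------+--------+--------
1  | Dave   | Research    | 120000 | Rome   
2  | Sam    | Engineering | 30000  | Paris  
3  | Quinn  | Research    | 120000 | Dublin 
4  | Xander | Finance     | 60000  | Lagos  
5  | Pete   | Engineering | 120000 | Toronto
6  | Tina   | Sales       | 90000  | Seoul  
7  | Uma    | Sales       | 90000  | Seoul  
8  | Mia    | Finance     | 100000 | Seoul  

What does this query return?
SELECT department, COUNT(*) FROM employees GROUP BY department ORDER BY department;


Assigning each row to its department group:
  Dave -> Research
  Sam -> Engineering
  Quinn -> Research
  Xander -> Finance
  Pete -> Engineering
  Tina -> Sales
  Uma -> Sales
  Mia -> Finance


4 groups:
Engineering, 2
Finance, 2
Research, 2
Sales, 2


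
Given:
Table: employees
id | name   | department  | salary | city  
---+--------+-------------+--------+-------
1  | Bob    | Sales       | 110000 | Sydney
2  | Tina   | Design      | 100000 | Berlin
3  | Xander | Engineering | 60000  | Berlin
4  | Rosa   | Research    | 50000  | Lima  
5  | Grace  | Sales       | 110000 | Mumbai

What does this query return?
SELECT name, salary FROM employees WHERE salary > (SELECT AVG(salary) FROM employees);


Subquery: AVG(salary) = 86000.0
Filtering: salary > 86000.0
  Bob (110000) -> MATCH
  Tina (100000) -> MATCH
  Grace (110000) -> MATCH


3 rows:
Bob, 110000
Tina, 100000
Grace, 110000


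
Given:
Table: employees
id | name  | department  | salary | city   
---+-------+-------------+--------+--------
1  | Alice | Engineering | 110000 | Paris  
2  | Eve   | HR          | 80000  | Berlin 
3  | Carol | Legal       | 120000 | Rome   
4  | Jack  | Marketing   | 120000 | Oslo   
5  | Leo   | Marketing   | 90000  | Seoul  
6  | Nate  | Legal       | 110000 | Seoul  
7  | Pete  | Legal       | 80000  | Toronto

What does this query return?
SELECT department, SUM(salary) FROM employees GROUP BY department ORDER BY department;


Summing salary within each department:
  Engineering: 110000 = 110000
  HR: 80000 = 80000
  Legal: 120000 + 110000 + 80000 = 310000
  Marketing: 120000 + 90000 = 210000


4 groups:
Engineering, 110000
HR, 80000
Legal, 310000
Marketing, 210000


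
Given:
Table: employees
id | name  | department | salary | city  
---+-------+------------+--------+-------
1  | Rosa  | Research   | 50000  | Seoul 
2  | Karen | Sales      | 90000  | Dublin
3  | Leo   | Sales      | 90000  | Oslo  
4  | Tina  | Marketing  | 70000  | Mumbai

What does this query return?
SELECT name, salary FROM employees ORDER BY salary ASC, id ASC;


Sorting by salary ASC, then id ASC for ties

4 rows:
Rosa, 50000
Tina, 70000
Karen, 90000
Leo, 90000


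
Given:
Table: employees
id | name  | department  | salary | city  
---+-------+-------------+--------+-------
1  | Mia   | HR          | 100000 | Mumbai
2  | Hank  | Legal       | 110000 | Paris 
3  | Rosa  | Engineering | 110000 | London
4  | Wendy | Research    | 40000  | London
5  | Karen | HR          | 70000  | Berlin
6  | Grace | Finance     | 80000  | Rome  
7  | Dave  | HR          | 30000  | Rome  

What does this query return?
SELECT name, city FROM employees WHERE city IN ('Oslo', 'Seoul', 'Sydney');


Filtering: city IN ('Oslo', 'Seoul', 'Sydney')
Matching: 0 rows

Empty result set (0 rows)


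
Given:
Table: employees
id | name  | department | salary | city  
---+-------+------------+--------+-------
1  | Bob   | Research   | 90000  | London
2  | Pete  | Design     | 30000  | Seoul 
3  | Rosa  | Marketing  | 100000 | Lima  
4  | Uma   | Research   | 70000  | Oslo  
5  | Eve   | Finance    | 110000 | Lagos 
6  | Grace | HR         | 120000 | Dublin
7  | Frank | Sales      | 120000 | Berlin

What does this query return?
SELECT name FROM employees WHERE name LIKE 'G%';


LIKE 'G%' matches names starting with 'G'
Matching: 1

1 rows:
Grace


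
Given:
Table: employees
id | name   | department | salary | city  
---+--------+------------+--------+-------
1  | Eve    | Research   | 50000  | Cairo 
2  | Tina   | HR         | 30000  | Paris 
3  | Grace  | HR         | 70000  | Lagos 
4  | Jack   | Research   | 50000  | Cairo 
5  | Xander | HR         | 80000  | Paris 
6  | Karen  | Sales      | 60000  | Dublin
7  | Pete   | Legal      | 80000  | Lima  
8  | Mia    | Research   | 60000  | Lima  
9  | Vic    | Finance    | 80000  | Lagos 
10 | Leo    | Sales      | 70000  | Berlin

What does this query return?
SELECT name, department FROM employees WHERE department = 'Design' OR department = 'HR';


Filtering: department = 'Design' OR 'HR'
Matching: 3 rows

3 rows:
Tina, HR
Grace, HR
Xander, HR


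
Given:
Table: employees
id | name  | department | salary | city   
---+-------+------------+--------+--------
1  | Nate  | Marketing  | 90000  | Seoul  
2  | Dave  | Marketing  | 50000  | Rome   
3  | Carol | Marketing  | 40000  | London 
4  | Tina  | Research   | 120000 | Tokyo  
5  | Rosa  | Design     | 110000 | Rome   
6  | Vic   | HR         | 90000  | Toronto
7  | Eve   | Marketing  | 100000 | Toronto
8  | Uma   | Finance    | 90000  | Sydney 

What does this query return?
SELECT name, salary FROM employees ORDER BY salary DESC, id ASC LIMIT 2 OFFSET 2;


Sort by salary DESC (id ASC tiebreak), then skip 2 and take 2
Rows 3 through 4

2 rows:
Eve, 100000
Nate, 90000


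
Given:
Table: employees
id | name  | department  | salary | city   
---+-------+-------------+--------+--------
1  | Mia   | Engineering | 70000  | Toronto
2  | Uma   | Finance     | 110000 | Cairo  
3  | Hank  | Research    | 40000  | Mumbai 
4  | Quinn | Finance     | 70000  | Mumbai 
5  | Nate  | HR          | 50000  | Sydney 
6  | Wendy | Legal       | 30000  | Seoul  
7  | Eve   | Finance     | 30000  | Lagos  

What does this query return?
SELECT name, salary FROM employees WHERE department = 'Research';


Filtering: department = 'Research'
Matching rows: 1

1 rows:
Hank, 40000


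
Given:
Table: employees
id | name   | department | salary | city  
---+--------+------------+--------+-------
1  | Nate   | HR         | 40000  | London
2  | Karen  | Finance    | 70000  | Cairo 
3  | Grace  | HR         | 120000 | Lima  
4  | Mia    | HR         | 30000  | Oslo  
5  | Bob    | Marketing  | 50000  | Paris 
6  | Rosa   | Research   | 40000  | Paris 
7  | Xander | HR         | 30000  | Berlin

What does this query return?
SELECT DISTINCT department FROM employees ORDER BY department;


All 'department' values (row order): HR, Finance, HR, HR, Marketing, Research, HR
Removing duplicates leaves 4 unique value(s).

4 values:
Finance
HR
Marketing
Research


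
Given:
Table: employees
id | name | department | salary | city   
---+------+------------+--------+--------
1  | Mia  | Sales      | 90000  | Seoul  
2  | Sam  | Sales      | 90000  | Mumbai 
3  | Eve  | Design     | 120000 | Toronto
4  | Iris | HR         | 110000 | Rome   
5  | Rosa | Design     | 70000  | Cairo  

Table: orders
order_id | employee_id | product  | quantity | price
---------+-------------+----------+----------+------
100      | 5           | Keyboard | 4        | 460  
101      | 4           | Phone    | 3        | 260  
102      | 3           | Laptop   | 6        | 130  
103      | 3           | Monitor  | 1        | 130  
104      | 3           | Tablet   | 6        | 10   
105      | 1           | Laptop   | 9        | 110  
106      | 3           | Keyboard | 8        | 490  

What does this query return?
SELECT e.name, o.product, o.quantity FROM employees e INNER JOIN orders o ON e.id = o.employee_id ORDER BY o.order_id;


Joining employees.id = orders.employee_id:
  employee Rosa (id=5) -> order Keyboard
  employee Iris (id=4) -> order Phone
  employee Eve (id=3) -> order Laptop
  employee Eve (id=3) -> order Monitor
  employee Eve (id=3) -> order Tablet
  employee Mia (id=1) -> order Laptop
  employee Eve (id=3) -> order Keyboard


7 rows:
Rosa, Keyboard, 4
Iris, Phone, 3
Eve, Laptop, 6
Eve, Monitor, 1
Eve, Tablet, 6
Mia, Laptop, 9
Eve, Keyboard, 8


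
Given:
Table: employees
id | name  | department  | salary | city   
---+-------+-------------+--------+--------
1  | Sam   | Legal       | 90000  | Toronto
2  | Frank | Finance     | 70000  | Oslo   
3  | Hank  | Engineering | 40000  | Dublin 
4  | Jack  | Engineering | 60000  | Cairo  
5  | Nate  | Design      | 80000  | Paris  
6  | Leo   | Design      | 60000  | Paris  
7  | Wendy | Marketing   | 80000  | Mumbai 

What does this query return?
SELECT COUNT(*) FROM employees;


COUNT(*) counts all rows

7


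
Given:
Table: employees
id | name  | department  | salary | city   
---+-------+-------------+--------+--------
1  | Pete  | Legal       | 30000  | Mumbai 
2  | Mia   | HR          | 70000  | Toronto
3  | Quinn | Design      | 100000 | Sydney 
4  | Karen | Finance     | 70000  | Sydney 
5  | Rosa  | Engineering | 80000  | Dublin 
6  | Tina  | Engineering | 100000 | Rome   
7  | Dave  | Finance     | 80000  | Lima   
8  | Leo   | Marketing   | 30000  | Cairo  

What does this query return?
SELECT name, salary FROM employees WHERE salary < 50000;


Filtering: salary < 50000
Matching: 2 rows

2 rows:
Pete, 30000
Leo, 30000


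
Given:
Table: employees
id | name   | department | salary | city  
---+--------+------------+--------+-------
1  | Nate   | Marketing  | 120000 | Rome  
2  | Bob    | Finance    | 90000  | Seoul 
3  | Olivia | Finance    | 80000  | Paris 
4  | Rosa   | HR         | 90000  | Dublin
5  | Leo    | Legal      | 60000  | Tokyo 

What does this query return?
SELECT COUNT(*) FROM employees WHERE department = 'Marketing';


Counting rows where department = 'Marketing'
  Nate -> MATCH


1


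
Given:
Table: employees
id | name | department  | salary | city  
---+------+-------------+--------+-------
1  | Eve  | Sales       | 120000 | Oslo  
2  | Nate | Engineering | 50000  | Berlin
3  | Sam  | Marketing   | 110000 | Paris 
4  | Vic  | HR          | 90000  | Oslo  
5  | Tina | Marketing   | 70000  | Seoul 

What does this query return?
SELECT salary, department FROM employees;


Projecting columns: salary, department

5 rows:
120000, Sales
50000, Engineering
110000, Marketing
90000, HR
70000, Marketing


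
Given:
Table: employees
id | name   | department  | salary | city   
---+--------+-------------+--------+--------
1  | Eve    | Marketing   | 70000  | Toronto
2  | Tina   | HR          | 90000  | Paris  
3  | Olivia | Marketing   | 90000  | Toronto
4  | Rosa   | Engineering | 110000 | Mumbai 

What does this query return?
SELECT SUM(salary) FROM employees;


SUM(salary) = 70000 + 90000 + 90000 + 110000 = 360000

360000


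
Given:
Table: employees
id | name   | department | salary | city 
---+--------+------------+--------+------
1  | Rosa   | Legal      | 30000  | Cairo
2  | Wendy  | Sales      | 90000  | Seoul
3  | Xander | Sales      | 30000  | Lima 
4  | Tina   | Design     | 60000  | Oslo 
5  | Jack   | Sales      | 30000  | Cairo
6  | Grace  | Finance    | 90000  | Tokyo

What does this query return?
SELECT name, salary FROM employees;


Projecting columns: name, salary

6 rows:
Rosa, 30000
Wendy, 90000
Xander, 30000
Tina, 60000
Jack, 30000
Grace, 90000


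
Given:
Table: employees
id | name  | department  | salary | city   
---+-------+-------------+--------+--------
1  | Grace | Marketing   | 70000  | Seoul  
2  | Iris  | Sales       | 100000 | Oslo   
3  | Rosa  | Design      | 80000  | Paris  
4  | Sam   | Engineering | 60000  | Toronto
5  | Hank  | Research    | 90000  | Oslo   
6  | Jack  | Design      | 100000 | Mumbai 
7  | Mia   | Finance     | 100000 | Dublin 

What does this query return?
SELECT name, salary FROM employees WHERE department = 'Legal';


Filtering: department = 'Legal'
Matching rows: 0

Empty result set (0 rows)


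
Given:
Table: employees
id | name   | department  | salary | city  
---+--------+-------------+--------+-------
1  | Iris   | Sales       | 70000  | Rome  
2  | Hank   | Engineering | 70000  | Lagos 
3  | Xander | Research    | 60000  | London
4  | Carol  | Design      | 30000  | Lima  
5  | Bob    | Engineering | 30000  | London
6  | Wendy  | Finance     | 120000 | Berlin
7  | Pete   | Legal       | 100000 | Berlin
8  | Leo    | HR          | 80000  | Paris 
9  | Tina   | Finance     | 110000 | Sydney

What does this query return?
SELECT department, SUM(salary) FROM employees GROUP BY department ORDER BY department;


Summing salary within each department:
  Design: 30000 = 30000
  Engineering: 70000 + 30000 = 100000
  Finance: 120000 + 110000 = 230000
  HR: 80000 = 80000
  Legal: 100000 = 100000
  Research: 60000 = 60000
  Sales: 70000 = 70000


7 groups:
Design, 30000
Engineering, 100000
Finance, 230000
HR, 80000
Legal, 100000
Research, 60000
Sales, 70000


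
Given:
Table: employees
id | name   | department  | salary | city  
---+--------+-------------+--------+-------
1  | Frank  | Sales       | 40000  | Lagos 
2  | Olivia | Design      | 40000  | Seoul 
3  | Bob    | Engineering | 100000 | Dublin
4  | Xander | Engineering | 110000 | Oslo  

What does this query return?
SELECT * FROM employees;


SELECT * returns all 4 rows with all columns

4 rows:
1, Frank, Sales, 40000, Lagos
2, Olivia, Design, 40000, Seoul
3, Bob, Engineering, 100000, Dublin
4, Xander, Engineering, 110000, Oslo


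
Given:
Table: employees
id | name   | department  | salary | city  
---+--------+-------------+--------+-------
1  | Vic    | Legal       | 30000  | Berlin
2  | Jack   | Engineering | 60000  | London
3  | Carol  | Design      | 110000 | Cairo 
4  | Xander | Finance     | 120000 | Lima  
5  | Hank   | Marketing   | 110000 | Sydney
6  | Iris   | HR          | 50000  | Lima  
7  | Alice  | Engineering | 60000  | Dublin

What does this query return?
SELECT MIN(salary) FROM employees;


Salaries: 30000, 60000, 110000, 120000, 110000, 50000, 60000
MIN = 30000

30000


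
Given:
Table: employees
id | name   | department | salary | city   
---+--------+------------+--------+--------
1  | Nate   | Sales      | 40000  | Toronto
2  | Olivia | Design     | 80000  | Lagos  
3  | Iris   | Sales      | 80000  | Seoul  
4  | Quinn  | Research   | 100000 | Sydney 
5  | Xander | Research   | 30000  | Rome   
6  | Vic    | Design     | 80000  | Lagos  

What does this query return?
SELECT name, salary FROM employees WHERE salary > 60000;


Filtering: salary > 60000
Matching: 4 rows

4 rows:
Olivia, 80000
Iris, 80000
Quinn, 100000
Vic, 80000


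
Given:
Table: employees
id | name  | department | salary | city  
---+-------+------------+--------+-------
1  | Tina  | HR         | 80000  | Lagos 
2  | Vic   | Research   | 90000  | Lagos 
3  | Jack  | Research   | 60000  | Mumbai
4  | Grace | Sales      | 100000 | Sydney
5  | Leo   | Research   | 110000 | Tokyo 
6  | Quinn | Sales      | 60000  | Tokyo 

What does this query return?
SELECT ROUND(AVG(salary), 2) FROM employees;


SUM(salary) = 500000
COUNT = 6
ROUND(AVG, 2) = ROUND(500000 / 6, 2) = 83333.33

83333.33


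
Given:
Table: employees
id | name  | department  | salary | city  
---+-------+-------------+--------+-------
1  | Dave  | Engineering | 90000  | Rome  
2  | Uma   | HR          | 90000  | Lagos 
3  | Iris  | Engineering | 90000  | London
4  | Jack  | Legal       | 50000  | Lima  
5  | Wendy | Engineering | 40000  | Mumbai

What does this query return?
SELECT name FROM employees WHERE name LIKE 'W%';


LIKE 'W%' matches names starting with 'W'
Matching: 1

1 rows:
Wendy


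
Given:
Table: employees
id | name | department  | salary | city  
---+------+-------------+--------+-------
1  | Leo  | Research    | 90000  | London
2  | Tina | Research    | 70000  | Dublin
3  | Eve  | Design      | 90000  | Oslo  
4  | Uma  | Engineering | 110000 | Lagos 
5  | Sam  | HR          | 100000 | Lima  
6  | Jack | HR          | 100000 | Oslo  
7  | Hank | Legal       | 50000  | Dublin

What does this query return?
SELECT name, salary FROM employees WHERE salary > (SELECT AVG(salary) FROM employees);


Subquery: AVG(salary) = 87142.86
Filtering: salary > 87142.86
  Leo (90000) -> MATCH
  Eve (90000) -> MATCH
  Uma (110000) -> MATCH
  Sam (100000) -> MATCH
  Jack (100000) -> MATCH


5 rows:
Leo, 90000
Eve, 90000
Uma, 110000
Sam, 100000
Jack, 100000


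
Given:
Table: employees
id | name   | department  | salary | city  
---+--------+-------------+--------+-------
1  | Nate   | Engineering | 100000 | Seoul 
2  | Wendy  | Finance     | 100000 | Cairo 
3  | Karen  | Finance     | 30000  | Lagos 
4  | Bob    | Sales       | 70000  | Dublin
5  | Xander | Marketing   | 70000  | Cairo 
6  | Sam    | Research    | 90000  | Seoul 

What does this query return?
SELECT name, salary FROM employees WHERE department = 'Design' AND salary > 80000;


Filtering: department = 'Design' AND salary > 80000
Matching: 0 rows

Empty result set (0 rows)


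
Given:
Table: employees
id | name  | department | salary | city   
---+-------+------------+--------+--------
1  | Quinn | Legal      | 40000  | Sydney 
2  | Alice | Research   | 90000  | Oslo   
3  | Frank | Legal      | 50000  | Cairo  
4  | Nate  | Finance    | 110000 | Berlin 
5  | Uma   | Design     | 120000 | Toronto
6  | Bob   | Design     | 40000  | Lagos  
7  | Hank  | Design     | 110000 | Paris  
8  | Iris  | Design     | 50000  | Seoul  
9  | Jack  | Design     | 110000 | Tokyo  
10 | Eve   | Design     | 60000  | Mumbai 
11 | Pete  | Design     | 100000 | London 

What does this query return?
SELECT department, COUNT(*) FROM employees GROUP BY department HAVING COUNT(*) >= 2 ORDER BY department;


Groups with count >= 2:
  Design: 7 -> PASS
  Legal: 2 -> PASS
  Finance: 1 -> filtered out
  Research: 1 -> filtered out


2 groups:
Design, 7
Legal, 2


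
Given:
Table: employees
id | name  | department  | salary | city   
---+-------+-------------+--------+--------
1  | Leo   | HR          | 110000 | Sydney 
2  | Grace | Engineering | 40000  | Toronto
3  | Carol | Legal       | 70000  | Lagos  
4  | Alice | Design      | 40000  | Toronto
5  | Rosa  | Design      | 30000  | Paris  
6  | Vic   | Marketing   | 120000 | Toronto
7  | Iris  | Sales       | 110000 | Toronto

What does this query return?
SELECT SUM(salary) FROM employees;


SUM(salary) = 110000 + 40000 + 70000 + 40000 + 30000 + 120000 + 110000 = 520000

520000


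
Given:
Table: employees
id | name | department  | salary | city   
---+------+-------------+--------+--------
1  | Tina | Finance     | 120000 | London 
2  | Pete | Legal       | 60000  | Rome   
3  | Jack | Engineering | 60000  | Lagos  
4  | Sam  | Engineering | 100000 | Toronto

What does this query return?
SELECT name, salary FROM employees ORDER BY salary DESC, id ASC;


Sorting by salary DESC, then id ASC for ties

4 rows:
Tina, 120000
Sam, 100000
Pete, 60000
Jack, 60000


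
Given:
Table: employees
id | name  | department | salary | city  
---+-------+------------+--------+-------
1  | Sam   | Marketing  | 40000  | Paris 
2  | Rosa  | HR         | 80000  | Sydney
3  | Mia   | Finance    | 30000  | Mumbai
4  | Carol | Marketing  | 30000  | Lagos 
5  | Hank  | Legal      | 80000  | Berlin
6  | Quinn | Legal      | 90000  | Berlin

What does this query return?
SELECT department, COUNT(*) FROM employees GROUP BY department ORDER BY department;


Assigning each row to its department group:
  Sam -> Marketing
  Rosa -> HR
  Mia -> Finance
  Carol -> Marketing
  Hank -> Legal
  Quinn -> Legal


4 groups:
Finance, 1
HR, 1
Legal, 2
Marketing, 2


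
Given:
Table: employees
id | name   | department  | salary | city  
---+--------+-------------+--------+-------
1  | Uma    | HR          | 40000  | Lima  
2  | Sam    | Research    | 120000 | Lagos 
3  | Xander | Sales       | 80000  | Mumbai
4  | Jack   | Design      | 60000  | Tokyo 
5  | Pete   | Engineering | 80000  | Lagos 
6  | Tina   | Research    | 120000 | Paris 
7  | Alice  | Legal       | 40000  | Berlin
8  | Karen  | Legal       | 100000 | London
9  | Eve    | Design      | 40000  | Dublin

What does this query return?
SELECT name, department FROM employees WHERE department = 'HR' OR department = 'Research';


Filtering: department = 'HR' OR 'Research'
Matching: 3 rows

3 rows:
Uma, HR
Sam, Research
Tina, Research
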